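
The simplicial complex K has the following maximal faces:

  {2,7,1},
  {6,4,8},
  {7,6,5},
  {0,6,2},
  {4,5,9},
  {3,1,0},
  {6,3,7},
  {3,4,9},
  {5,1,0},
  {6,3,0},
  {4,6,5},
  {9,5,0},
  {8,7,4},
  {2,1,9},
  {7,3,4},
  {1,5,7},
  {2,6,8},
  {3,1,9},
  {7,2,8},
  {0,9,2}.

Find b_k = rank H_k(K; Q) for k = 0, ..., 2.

b_0 = 1, b_1 = 1, b_2 = 0.

Fix the vertex order 0 < 1 < 2 < 3 < 4 < 5 < 6 < 7 < 8 < 9 and write every simplex with vertices in increasing order. Then dim K = 2 and the simplices of K are:

  0-simplices (10): [0], [1], [2], [3], [4], [5], [6], [7], [8], [9]
  1-simplices (30): (30 of them)
  2-simplices (20): (20 of them)

Hence C_0 ≅ Z^10, C_1 ≅ Z^30, C_2 ≅ Z^20.

The boundary map ∂_1: C_1 → C_0 sends each edge [p,q] (with p < q) to q − p. For instance
  ∂[5,9] = [9] − [5].
As a 10×30 matrix over Z this has rank 9, with invariant factors (1,1,1,1,1,1,1,1,1).

Boundary ∂_2: C_2 → C_1 maps a triangle to the signed sum of its edges. For instance
  ∂[4,7,8] = [7,8] − [4,8] + [4,7],
  ∂[1,2,7] = [2,7] − [1,7] + [1,2].
The 30×20 boundary matrix has rank 20 and Smith normal form diag(1,1,1,1,1,1,1,1,1,1,1,1,1,1,1,1,1,1,1,2).

Reading off H_k = ker ∂_k / im ∂_{k+1}:

  H_0: rank C_0 − rank ∂_1 = 10 − 9 = 1, and the invariant factors of ∂_1 are all 1, so H_0 ≅ Z.
  H_1: rank ker ∂_1 − rank ∂_2 = (30 − 9) − 20 = 1, and ∂_2 has invariant factor 2 > 1, so H_1 ≅ Z ⊕ Z/2.
  H_2: rank ker ∂_2 − rank ∂_3 = (20 − 20) − 0 = 0, and there is no ∂_3, so H_2 ≅ 0.

As a check, the Euler characteristic is 10 − 30 + 20 = 0, which agrees with 1 − 1 + 0 = 0.

Hence the Betti numbers are b_0 = 1, b_1 = 1, b_2 = 0.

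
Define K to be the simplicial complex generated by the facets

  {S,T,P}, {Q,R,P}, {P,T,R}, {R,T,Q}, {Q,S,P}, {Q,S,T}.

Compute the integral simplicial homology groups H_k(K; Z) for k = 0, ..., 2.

H_0 = Z,  H_1 = 0,  H_2 = Z.

Take the total order P < Q < R < S < T on the vertex set. Then K (dimension 2) consists of the simplices:

  0-simplices (5): P, Q, R, S, T
  1-simplices (9): PQ, PR, PS, PT, QR, QS, QT, RT, ST
  2-simplices (6): PQR, PQS, PRT, PST, QRT, QST

giving chain groups C_0 ≅ Z^5, C_1 ≅ Z^9, C_2 ≅ Z^6.

∂_1: C_1 → C_0 is given by ∂[p,q] = [q] − [p]. For instance
  ∂PT = T − P.
As a 5×9 matrix over Z this has rank 4, with invariant factors (1,1,1,1).

The boundary map ∂_2: C_2 → C_1 sends each 2-simplex [p,q,r] to [q,r] − [p,r] + [p,q]. For instance
  ∂PRT = RT − PT + PR,
  ∂PST = ST − PT + PS.
This gives a 9×6 integer matrix of rank 5; reducing to Smith normal form yields diagonal entries (1,1,1,1,1).

Computing H_k = (kernel of ∂_k) / (image of ∂_{k+1}):

  H_0: rank C_0 − rank ∂_1 = 5 − 4 = 1, and the invariant factors of ∂_1 are all 1, so H_0 ≅ Z.
  H_1: rank ker ∂_1 − rank ∂_2 = (9 − 4) − 5 = 0, and the invariant factors of ∂_2 are all 1, so H_1 ≅ 0.
  H_2: rank ker ∂_2 − rank ∂_3 = (6 − 5) − 0 = 1, and there is no ∂_3, so H_2 ≅ Z.

As a check, the Euler characteristic is 5 − 9 + 6 = 2, which agrees with 1 − 0 + 1 = 2.
(K is a triangulation of the 2-sphere S^2.)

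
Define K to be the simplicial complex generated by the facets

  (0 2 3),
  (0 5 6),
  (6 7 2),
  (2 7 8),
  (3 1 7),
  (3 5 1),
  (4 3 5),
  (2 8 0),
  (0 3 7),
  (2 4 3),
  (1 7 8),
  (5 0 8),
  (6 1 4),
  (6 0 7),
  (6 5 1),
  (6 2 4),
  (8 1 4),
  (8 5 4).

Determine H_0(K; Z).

H_0 ≅ Z.

Take the total order 0 < 1 < 2 < 3 < 4 < 5 < 6 < 7 < 8 on the vertex set. Then K (dimension 2) consists of the simplices:

  0-simplices (9): [0], [1], [2], [3], [4], [5], [6], [7], [8]
  1-simplices (27): (27 of them)
  2-simplices (18): [0,2,3], [0,2,8], [0,3,7], [0,5,6], [0,5,8], [0,6,7], [1,3,5], [1,3,7], [1,4,6], [1,4,8], [1,5,6], [1,7,8], [2,3,4], [2,4,6], [2,6,7], [2,7,8], [3,4,5], [4,5,8]

Hence C_0 ≅ Z^9, C_1 ≅ Z^27, C_2 ≅ Z^18.

∂_1: C_1 → C_0 sends each edge [p,q] (with p < q) to q − p.
The resulting 9×27 matrix has rank 8, and its Smith normal form has invariant factors (1,1,1,1,1,1,1,1).

Boundary ∂_2: C_2 → C_1 sends each 2-simplex [p,q,r] to [q,r] − [p,r] + [p,q]. For instance
  ∂[0,3,7] = [3,7] − [0,7] + [0,3],
  ∂[0,5,8] = [5,8] − [0,8] + [0,5].
This gives a 27×18 integer matrix of rank 18; reducing to Smith normal form yields diagonal entries (1,1,1,1,1,1,1,1,1,1,1,1,1,1,1,1,1,2).

Computing H_k = (kernel of ∂_k) / (image of ∂_{k+1}):

  H_0: rank C_0 − rank ∂_1 = 9 − 8 = 1, and the invariant factors of ∂_1 are all 1, so H_0 ≅ Z.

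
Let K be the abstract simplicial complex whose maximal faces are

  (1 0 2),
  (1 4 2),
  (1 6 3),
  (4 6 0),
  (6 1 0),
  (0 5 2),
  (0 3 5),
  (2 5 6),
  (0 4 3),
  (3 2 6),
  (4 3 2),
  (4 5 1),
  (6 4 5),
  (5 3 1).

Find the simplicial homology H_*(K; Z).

H_0 = Z,  H_1 = Z^2,  H_2 = Z.

Fix the vertex order 0 < 1 < 2 < 3 < 4 < 5 < 6 and write every simplex with vertices in increasing order. Then dim K = 2 and the simplices of K are:

  0-simplices (7): [0], [1], [2], [3], [4], [5], [6]
  1-simplices (21): [0,1], [0,2], [0,3], [0,4], [0,5], [0,6], [1,2], [1,3], [1,4], [1,5], [1,6], [2,3], [2,4], [2,5], [2,6], [3,4], [3,5], [3,6], [4,5], [4,6], [5,6]
  2-simplices (14): [0,1,2], [0,1,6], [0,2,5], [0,3,4], [0,3,5], [0,4,6], [1,2,4], [1,3,5], [1,3,6], [1,4,5], [2,3,4], [2,3,6], [2,5,6], [4,5,6]

giving chain groups C_0 ≅ Z^7, C_1 ≅ Z^21, C_2 ≅ Z^14.

The boundary map ∂_1: C_1 → C_0 is given by ∂[p,q] = [q] − [p]. For instance
  ∂[2,6] = [6] − [2].
This gives a 7×21 integer matrix of rank 6; reducing to Smith normal form yields diagonal entries (1,1,1,1,1,1).

∂_2: C_2 → C_1 sends each 2-simplex [p,q,r] to [q,r] − [p,r] + [p,q]. For instance
  ∂[2,5,6] = [5,6] − [2,6] + [2,5],
  ∂[1,2,4] = [2,4] − [1,4] + [1,2].
This gives a 21×14 integer matrix of rank 13; reducing to Smith normal form yields diagonal entries (1,1,1,1,1,1,1,1,1,1,1,1,1).

Now H_k = ker ∂_k / im ∂_{k+1}, so:

  H_0: rank C_0 − rank ∂_1 = 7 − 6 = 1, and the invariant factors of ∂_1 are all 1, so H_0 = Z.
  H_1: rank ker ∂_1 − rank ∂_2 = (21 − 6) − 13 = 2, and the invariant factors of ∂_2 are all 1, so H_1 = Z^2.
  H_2: rank ker ∂_2 − rank ∂_3 = (14 − 13) − 0 = 1, and there is no ∂_3, so H_2 = Z.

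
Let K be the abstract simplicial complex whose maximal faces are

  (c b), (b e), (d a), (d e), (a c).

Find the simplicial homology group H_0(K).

H_0 = Z.

Take the total order a < b < c < d < e on the vertex set. Then K (dimension 1) consists of the simplices:

  0-simplices (5): a, b, c, d, e
  1-simplices (5): ac, ad, bc, be, de

giving chain groups C_0 ≅ Z^5, C_1 ≅ Z^5.

∂_1: C_1 → C_0 sends each edge [p,q] (with p < q) to q − p.
The resulting 5×5 matrix has rank 4, and its Smith normal form has invariant factors (1,1,1,1).

Reading off H_k = ker ∂_k / im ∂_{k+1}:

  H_0: rank C_0 − rank ∂_1 = 5 − 4 = 1, and the invariant factors of ∂_1 are all 1, so H_0 ≅ Z.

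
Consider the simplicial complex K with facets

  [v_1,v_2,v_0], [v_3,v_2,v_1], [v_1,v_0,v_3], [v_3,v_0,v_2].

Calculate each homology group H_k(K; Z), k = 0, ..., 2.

Fix the vertex order v_0 < v_1 < v_2 < v_3 and write every simplex with vertices in increasing order. Then dim K = 2 and the simplices of K are:

  0-simplices (4): [v_0], [v_1], [v_2], [v_3]
  1-simplices (6): [v_0,v_1], [v_0,v_2], [v_0,v_3], [v_1,v_2], [v_1,v_3], [v_2,v_3]
  2-simplices (4): [v_0,v_1,v_2], [v_0,v_1,v_3], [v_0,v_2,v_3], [v_1,v_2,v_3]

giving chain groups C_0 ≅ Z^4, C_1 ≅ Z^6, C_2 ≅ Z^4.

∂_1: C_1 → C_0 maps an edge to its endpoints' difference, ∂[p,q] = q − p. For instance
  ∂[v_2,v_3] = [v_3] − [v_2].
The resulting 4×6 matrix has rank 3, and its Smith normal form has invariant factors (1,1,1).

The boundary map ∂_2: C_2 → C_1 sends each 2-simplex [p,q,r] to [q,r] − [p,r] + [p,q]. For instance
  ∂[v_1,v_2,v_3] = [v_2,v_3] − [v_1,v_3] + [v_1,v_2],
  ∂[v_0,v_1,v_3] = [v_1,v_3] − [v_0,v_3] + [v_0,v_1].
This gives a 6×4 integer matrix of rank 3; reducing to Smith normal form yields diagonal entries (1,1,1).

Now H_k = ker ∂_k / im ∂_{k+1}, so:

  H_0: rank C_0 − rank ∂_1 = 4 − 3 = 1, and the invariant factors of ∂_1 are all 1, so H_0 = Z.
  H_1: rank ker ∂_1 − rank ∂_2 = (6 − 3) − 3 = 0, and the invariant factors of ∂_2 are all 1, so H_1 = 0.
  H_2: rank ker ∂_2 − rank ∂_3 = (4 − 3) − 0 = 1, and there is no ∂_3, so H_2 = Z.

(K is a triangulation of the 2-sphere S^2.)

H_0 = Z,  H_1 = 0,  H_2 = Z.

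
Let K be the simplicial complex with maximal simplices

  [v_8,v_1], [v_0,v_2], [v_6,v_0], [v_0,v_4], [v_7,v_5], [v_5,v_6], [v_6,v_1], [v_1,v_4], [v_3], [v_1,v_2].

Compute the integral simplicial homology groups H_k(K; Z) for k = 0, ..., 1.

Fix the vertex order v_0 < v_1 < v_2 < v_3 < v_4 < v_5 < v_6 < v_7 < v_8 and write every simplex with vertices in increasing order. Then dim K = 1 and the simplices of K are:

  0-simplices (9): [v_0], [v_1], [v_2], [v_3], [v_4], [v_5], [v_6], [v_7], [v_8]
  1-simplices (9): [v_0,v_2], [v_0,v_4], [v_0,v_6], [v_1,v_2], [v_1,v_4], [v_1,v_6], [v_1,v_8], [v_5,v_6], [v_5,v_7]

Hence C_0 ≅ Z^9, C_1 ≅ Z^9.

The boundary map ∂_1: C_1 → C_0 sends each edge [p,q] (with p < q) to q − p.
This gives a 9×9 integer matrix of rank 7; reducing to Smith normal form yields diagonal entries (1,1,1,1,1,1,1).

Reading off H_k = ker ∂_k / im ∂_{k+1}:

  H_0: rank C_0 − rank ∂_1 = 9 − 7 = 2, and the invariant factors of ∂_1 are all 1, so H_0 = Z^2.
  H_1: rank ker ∂_1 − rank ∂_2 = (9 − 7) − 0 = 2, and there is no ∂_2, so H_1 = Z^2.

H_0 ≅ Z^2,  H_1 ≅ Z^2.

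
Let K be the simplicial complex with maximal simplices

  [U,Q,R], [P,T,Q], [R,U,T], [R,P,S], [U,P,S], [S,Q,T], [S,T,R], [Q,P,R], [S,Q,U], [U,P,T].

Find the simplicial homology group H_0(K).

Order the vertices as P < Q < R < S < T < U. Listing each simplex with vertices in this order, K has dimension 2 with simplices:

  0-simplices (6): P, Q, R, S, T, U
  1-simplices (15): PQ, PR, PS, PT, PU, QR, QS, QT, QU, RS, RT, RU, ST, SU, TU
  2-simplices (10): PQR, PQT, PRS, PSU, PTU, QRU, QST, QSU, RST, RTU

giving chain groups C_0 ≅ Z^6, C_1 ≅ Z^15, C_2 ≅ Z^10.

Boundary ∂_1: C_1 → C_0 sends each edge [p,q] (with p < q) to q − p.
As a 6×15 matrix over Z this has rank 5, with invariant factors (1,1,1,1,1).

The boundary map ∂_2: C_2 → C_1 sends each 2-simplex [p,q,r] to [q,r] − [p,r] + [p,q]. For instance
  ∂QRU = RU − QU + QR,
  ∂PRS = RS − PS + PR.
The resulting 15×10 matrix has rank 10, and its Smith normal form has invariant factors (1,1,1,1,1,1,1,1,1,2).

Computing H_k = (kernel of ∂_k) / (image of ∂_{k+1}):

  H_0: rank C_0 − rank ∂_1 = 6 − 5 = 1, and the invariant factors of ∂_1 are all 1, so H_0 ≅ Z.

H_0 = Z.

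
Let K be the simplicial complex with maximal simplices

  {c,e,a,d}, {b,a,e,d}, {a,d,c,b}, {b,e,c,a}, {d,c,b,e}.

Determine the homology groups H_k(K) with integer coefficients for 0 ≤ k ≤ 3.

Take the total order a < b < c < d < e on the vertex set. Then K (dimension 3) consists of the simplices:

  0-simplices (5): a, b, c, d, e
  1-simplices (10): ab, ac, ad, ae, bc, bd, be, cd, ce, de
  2-simplices (10): abc, abd, abe, acd, ace, ade, bcd, bce, bde, cde
  3-simplices (5): abcd, abce, abde, acde, bcde

giving chain groups C_0 ≅ Z^5, C_1 ≅ Z^10, C_2 ≅ Z^10, C_3 ≅ Z^5.

∂_1: C_1 → C_0 sends each edge [p,q] (with p < q) to q − p.
As a 5×10 matrix over Z this has rank 4, with invariant factors (1,1,1,1).

∂_2: C_2 → C_1 sends each 2-simplex [p,q,r] to [q,r] − [p,r] + [p,q]. For instance
  ∂bde = de − be + bd,
  ∂ace = ce − ae + ac.
This gives a 10×10 integer matrix of rank 6; reducing to Smith normal form yields diagonal entries (1,1,1,1,1,1).

Boundary ∂_3: C_3 → C_2 sends each 3-simplex σ to the alternating sum Σ_i (−1)^i (σ with its i-th vertex removed). For instance
  ∂bcde = cde − bde + bce − bcd,
  ∂abcd = bcd − acd + abd − abc.
The resulting 10×5 matrix has rank 4, and its Smith normal form has invariant factors (1,1,1,1).

Reading off H_k = ker ∂_k / im ∂_{k+1}:

  H_0: rank C_0 − rank ∂_1 = 5 − 4 = 1, and the invariant factors of ∂_1 are all 1, so H_0 ≅ Z.
  H_1: rank ker ∂_1 − rank ∂_2 = (10 − 4) − 6 = 0, and the invariant factors of ∂_2 are all 1, so H_1 ≅ 0.
  H_2: rank ker ∂_2 − rank ∂_3 = (10 − 6) − 4 = 0, and the invariant factors of ∂_3 are all 1, so H_2 ≅ 0.
  H_3: rank ker ∂_3 − rank ∂_4 = (5 − 4) − 0 = 1, and there is no ∂_4, so H_3 ≅ Z.

As a check, the Euler characteristic is 5 − 10 + 10 − 5 = 0, which agrees with 1 − 0 + 0 − 1 = 0.

H_0 = Z,  H_1 = 0,  H_2 = 0,  H_3 = Z.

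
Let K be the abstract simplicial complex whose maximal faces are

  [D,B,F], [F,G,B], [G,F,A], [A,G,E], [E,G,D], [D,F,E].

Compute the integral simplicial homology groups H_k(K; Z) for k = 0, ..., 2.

Order the vertices as A < B < D < E < F < G. Listing each simplex with vertices in this order, K has dimension 2 with simplices:

  0-simplices (6): A, B, D, E, F, G
  1-simplices (12): AE, AF, AG, BD, BF, BG, DE, DF, DG, EF, EG, FG
  2-simplices (6): AEG, AFG, BDF, BFG, DEF, DEG

giving chain groups C_0 ≅ Z^6, C_1 ≅ Z^12, C_2 ≅ Z^6.

∂_1: C_1 → C_0 is given by ∂[p,q] = [q] − [p].
This gives a 6×12 integer matrix of rank 5; reducing to Smith normal form yields diagonal entries (1,1,1,1,1).

The boundary map ∂_2: C_2 → C_1 acts by ∂[p,q,r] = [q,r] − [p,r] + [p,q]. For instance
  ∂BDF = DF − BF + BD,
  ∂AEG = EG − AG + AE.
As a 12×6 matrix over Z this has rank 6, with invariant factors (1,1,1,1,1,1).

Now H_k = ker ∂_k / im ∂_{k+1}, so:

  H_0: rank C_0 − rank ∂_1 = 6 − 5 = 1, and the invariant factors of ∂_1 are all 1, so H_0 = Z.
  H_1: rank ker ∂_1 − rank ∂_2 = (12 − 5) − 6 = 1, and the invariant factors of ∂_2 are all 1, so H_1 = Z.
  H_2: rank ker ∂_2 − rank ∂_3 = (6 − 6) − 0 = 0, and there is no ∂_3, so H_2 = 0.

(K is a triangulation of the cylinder S^1 x I.)

H_0 = Z,  H_1 = Z,  H_2 = 0.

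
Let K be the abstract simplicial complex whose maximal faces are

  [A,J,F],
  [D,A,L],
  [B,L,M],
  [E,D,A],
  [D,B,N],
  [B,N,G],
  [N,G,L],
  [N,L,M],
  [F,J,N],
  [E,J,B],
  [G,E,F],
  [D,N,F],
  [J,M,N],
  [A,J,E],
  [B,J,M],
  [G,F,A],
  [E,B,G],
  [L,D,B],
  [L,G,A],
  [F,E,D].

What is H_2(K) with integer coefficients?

H_2 = 0.

Order the vertices as A < B < D < E < F < G < J < L < M < N. Listing each simplex with vertices in this order, K has dimension 2 with simplices:

  0-simplices (10): A, B, D, E, F, G, J, L, M, N
  1-simplices (30): AD, AE, AF, AG, AJ, AL, BD, BE, BG, BJ, BL, BM, BN, DE, DF, DL, DN, EF, EG, EJ, FG, FJ, FN, GL, GN, JM, JN, LM, LN, MN
  2-simplices (20): ADE, ADL, AEJ, AFG, AFJ, AGL, BDL, BDN, BEG, BEJ, BGN, BJM, BLM, DEF, DFN, EFG, FJN, GLN, JMN, LMN

so the chain groups are C_0 ≅ Z^10, C_1 ≅ Z^30, C_2 ≅ Z^20.

∂_1: C_1 → C_0 is given by ∂[p,q] = [q] − [p]. For instance
  ∂DL = L − D.
The 10×30 boundary matrix has rank 9 and Smith normal form diag(1,1,1,1,1,1,1,1,1).

Boundary ∂_2: C_2 → C_1 maps a triangle to the signed sum of its edges. For instance
  ∂BJM = JM − BM + BJ,
  ∂FJN = JN − FN + FJ.
The 30×20 boundary matrix has rank 20 and Smith normal form diag(1,1,1,1,1,1,1,1,1,1,1,1,1,1,1,1,1,1,1,2).

Computing H_k = (kernel of ∂_k) / (image of ∂_{k+1}):

  H_2: rank ker ∂_2 − rank ∂_3 = (20 − 20) − 0 = 0, and there is no ∂_3, so H_2 ≅ 0.

(K is a triangulation of the Klein bottle.)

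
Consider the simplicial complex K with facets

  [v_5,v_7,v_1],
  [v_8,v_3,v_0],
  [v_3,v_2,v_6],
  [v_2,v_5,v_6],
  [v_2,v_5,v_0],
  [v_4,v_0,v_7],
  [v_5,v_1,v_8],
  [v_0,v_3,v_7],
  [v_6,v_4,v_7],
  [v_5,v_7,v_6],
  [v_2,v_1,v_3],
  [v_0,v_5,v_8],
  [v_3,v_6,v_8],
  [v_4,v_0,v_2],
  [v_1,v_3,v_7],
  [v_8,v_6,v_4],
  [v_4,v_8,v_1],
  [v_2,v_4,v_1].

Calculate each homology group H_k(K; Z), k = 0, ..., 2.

Fix the vertex order v_0 < v_1 < v_2 < v_3 < v_4 < v_5 < v_6 < v_7 < v_8 and write every simplex with vertices in increasing order. Then dim K = 2 and the simplices of K are:

  0-simplices (9): [v_0], [v_1], [v_2], [v_3], [v_4], [v_5], [v_6], [v_7], [v_8]
  1-simplices (27): (27 of them)
  2-simplices (18): (18 of them)

giving chain groups C_0 ≅ Z^9, C_1 ≅ Z^27, C_2 ≅ Z^18.

Boundary ∂_1: C_1 → C_0 sends each edge [p,q] (with p < q) to q − p.
This gives a 9×27 integer matrix of rank 8; reducing to Smith normal form yields diagonal entries (1,1,1,1,1,1,1,1).

The boundary map ∂_2: C_2 → C_1 maps a triangle to the signed sum of its edges. For instance
  ∂[v_0,v_3,v_7] = [v_3,v_7] − [v_0,v_7] + [v_0,v_3],
  ∂[v_1,v_3,v_7] = [v_3,v_7] − [v_1,v_7] + [v_1,v_3].
As a 27×18 matrix over Z this has rank 17, with invariant factors (1,1,1,1,1,1,1,1,1,1,1,1,1,1,1,1,1).

Computing H_k = (kernel of ∂_k) / (image of ∂_{k+1}):

  H_0: rank C_0 − rank ∂_1 = 9 − 8 = 1, and the invariant factors of ∂_1 are all 1, so H_0 = Z.
  H_1: rank ker ∂_1 − rank ∂_2 = (27 − 8) − 17 = 2, and the invariant factors of ∂_2 are all 1, so H_1 = Z^2.
  H_2: rank ker ∂_2 − rank ∂_3 = (18 − 17) − 0 = 1, and there is no ∂_3, so H_2 = Z.

H_0 ≅ Z,  H_1 ≅ Z^2,  H_2 ≅ Z.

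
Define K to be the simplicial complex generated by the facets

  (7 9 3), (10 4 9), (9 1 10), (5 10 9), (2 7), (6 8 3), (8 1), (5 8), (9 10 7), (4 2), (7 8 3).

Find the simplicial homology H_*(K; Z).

H_0 = Z,  H_1 = Z^3,  H_2 = 0.

We work with the vertex ordering 1 < 2 < 3 < 4 < 5 < 6 < 7 < 8 < 9 < 10. The simplices of K, each written with vertices in increasing order, are:

  0-simplices (10): [1], [2], [3], [4], [5], [6], [7], [8], [9], [10]
  1-simplices (19): [1,8], [1,9], [1,10], [2,4], [2,7], [3,6], [3,7], [3,8], [3,9], [4,9], [4,10], [5,8], [5,9], [5,10], [6,8], [7,8], [7,9], [7,10], [9,10]
  2-simplices (7): [1,9,10], [3,6,8], [3,7,8], [3,7,9], [4,9,10], [5,9,10], [7,9,10]

so the chain groups are C_0 ≅ Z^10, C_1 ≅ Z^19, C_2 ≅ Z^7.

Boundary ∂_1: C_1 → C_0 maps an edge to its endpoints' difference, ∂[p,q] = q − p.
This gives a 10×19 integer matrix of rank 9; reducing to Smith normal form yields diagonal entries (1,1,1,1,1,1,1,1,1).

The boundary map ∂_2: C_2 → C_1 acts by ∂[p,q,r] = [q,r] − [p,r] + [p,q]. For instance
  ∂[4,9,10] = [9,10] − [4,10] + [4,9],
  ∂[3,7,9] = [7,9] − [3,9] + [3,7].
The resulting 19×7 matrix has rank 7, and its Smith normal form has invariant factors (1,1,1,1,1,1,1).

Computing H_k = (kernel of ∂_k) / (image of ∂_{k+1}):

  H_0: rank C_0 − rank ∂_1 = 10 − 9 = 1, and the invariant factors of ∂_1 are all 1, so H_0 = Z.
  H_1: rank ker ∂_1 − rank ∂_2 = (19 − 9) − 7 = 3, and the invariant factors of ∂_2 are all 1, so H_1 = Z^3.
  H_2: rank ker ∂_2 − rank ∂_3 = (7 − 7) − 0 = 0, and there is no ∂_3, so H_2 = 0.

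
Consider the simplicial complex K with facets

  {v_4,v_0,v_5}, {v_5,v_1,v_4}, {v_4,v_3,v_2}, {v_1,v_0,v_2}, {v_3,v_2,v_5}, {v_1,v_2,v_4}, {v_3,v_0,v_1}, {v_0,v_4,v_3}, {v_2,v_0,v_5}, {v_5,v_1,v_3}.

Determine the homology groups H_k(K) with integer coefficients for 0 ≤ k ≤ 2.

Fix the vertex order v_0 < v_1 < v_2 < v_3 < v_4 < v_5 and write every simplex with vertices in increasing order. Then dim K = 2 and the simplices of K are:

  0-simplices (6): [v_0], [v_1], [v_2], [v_3], [v_4], [v_5]
  1-simplices (15): (15 of them)
  2-simplices (10): [v_0,v_1,v_2], [v_0,v_1,v_3], [v_0,v_2,v_5], [v_0,v_3,v_4], [v_0,v_4,v_5], [v_1,v_2,v_4], [v_1,v_3,v_5], [v_1,v_4,v_5], [v_2,v_3,v_4], [v_2,v_3,v_5]

Hence C_0 ≅ Z^6, C_1 ≅ Z^15, C_2 ≅ Z^10.

Boundary ∂_1: C_1 → C_0 is given by ∂[p,q] = [q] − [p]. For instance
  ∂[v_1,v_5] = [v_5] − [v_1].
The 6×15 boundary matrix has rank 5 and Smith normal form diag(1,1,1,1,1).

The boundary map ∂_2: C_2 → C_1 maps a triangle to the signed sum of its edges. For instance
  ∂[v_2,v_3,v_5] = [v_3,v_5] − [v_2,v_5] + [v_2,v_3],
  ∂[v_1,v_2,v_4] = [v_2,v_4] − [v_1,v_4] + [v_1,v_2].
The 15×10 boundary matrix has rank 10 and Smith normal form diag(1,1,1,1,1,1,1,1,1,2).

Computing H_k = (kernel of ∂_k) / (image of ∂_{k+1}):

  H_0: rank C_0 − rank ∂_1 = 6 − 5 = 1, and the invariant factors of ∂_1 are all 1, so H_0 = Z.
  H_1: rank ker ∂_1 − rank ∂_2 = (15 − 5) − 10 = 0, and ∂_2 has invariant factor 2 > 1, so H_1 = Z/2.
  H_2: rank ker ∂_2 − rank ∂_3 = (10 − 10) − 0 = 0, and there is no ∂_3, so H_2 = 0.

H_0 ≅ Z,  H_1 ≅ Z/2,  H_2 = 0.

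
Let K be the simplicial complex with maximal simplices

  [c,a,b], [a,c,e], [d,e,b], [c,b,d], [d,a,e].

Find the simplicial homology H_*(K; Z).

Take the total order a < b < c < d < e on the vertex set. Then K (dimension 2) consists of the simplices:

  0-simplices (5): a, b, c, d, e
  1-simplices (10): ab, ac, ad, ae, bc, bd, be, cd, ce, de
  2-simplices (5): abc, ace, ade, bcd, bde

Hence C_0 ≅ Z^5, C_1 ≅ Z^10, C_2 ≅ Z^5.

Boundary ∂_1: C_1 → C_0 sends each edge [p,q] (with p < q) to q − p. For instance
  ∂ce = e − c.
As a 5×10 matrix over Z this has rank 4, with invariant factors (1,1,1,1).

∂_2: C_2 → C_1 maps a triangle to the signed sum of its edges. For instance
  ∂bcd = cd − bd + bc,
  ∂ade = de − ae + ad.
The 10×5 boundary matrix has rank 5 and Smith normal form diag(1,1,1,1,1).

Computing H_k = (kernel of ∂_k) / (image of ∂_{k+1}):

  H_0: rank C_0 − rank ∂_1 = 5 − 4 = 1, and the invariant factors of ∂_1 are all 1, so H_0 = Z.
  H_1: rank ker ∂_1 − rank ∂_2 = (10 − 4) − 5 = 1, and the invariant factors of ∂_2 are all 1, so H_1 = Z.
  H_2: rank ker ∂_2 − rank ∂_3 = (5 − 5) − 0 = 0, and there is no ∂_3, so H_2 = 0.

H_0 ≅ Z,  H_1 ≅ Z,  H_2 = 0.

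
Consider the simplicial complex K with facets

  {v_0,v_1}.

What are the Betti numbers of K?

b_0 = 1, b_1 = 0.

Fix the vertex order v_0 < v_1 and write every simplex with vertices in increasing order. Then dim K = 1 and the simplices of K are:

  0-simplices (2): [v_0], [v_1]
  1-simplices (1): [v_0,v_1]

so the chain groups are C_0 ≅ Z^2, C_1 ≅ Z^1.

∂_1: C_1 → C_0 sends each edge [p,q] (with p < q) to q − p. For instance
  ∂[v_0,v_1] = [v_1] − [v_0].
As a 2×1 matrix over Z this has rank 1, with invariant factors (1).

From H_k ≅ ker(∂_k) / im(∂_{k+1}) we obtain:

  H_0: rank C_0 − rank ∂_1 = 2 − 1 = 1, and the invariant factors of ∂_1 are all 1, so H_0 ≅ Z.
  H_1: rank ker ∂_1 − rank ∂_2 = (1 − 1) − 0 = 0, and there is no ∂_2, so H_1 ≅ 0.

Hence the Betti numbers are b_0 = 1, b_1 = 0.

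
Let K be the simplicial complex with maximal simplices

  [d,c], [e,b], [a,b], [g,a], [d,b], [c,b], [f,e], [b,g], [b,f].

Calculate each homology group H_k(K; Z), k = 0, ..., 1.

H_0 ≅ Z,  H_1 ≅ Z^3.

Order the vertices as a < b < c < d < e < f < g. Listing each simplex with vertices in this order, K has dimension 1 with simplices:

  0-simplices (7): a, b, c, d, e, f, g
  1-simplices (9): ab, ag, bc, bd, be, bf, bg, cd, ef

so the chain groups are C_0 ≅ Z^7, C_1 ≅ Z^9.

∂_1: C_1 → C_0 sends each edge [p,q] (with p < q) to q − p.
The resulting 7×9 matrix has rank 6, and its Smith normal form has invariant factors (1,1,1,1,1,1).

Now H_k = ker ∂_k / im ∂_{k+1}, so:

  H_0: rank C_0 − rank ∂_1 = 7 − 6 = 1, and the invariant factors of ∂_1 are all 1, so H_0 ≅ Z.
  H_1: rank ker ∂_1 − rank ∂_2 = (9 − 6) − 0 = 3, and there is no ∂_2, so H_1 ≅ Z^3.

(K is a triangulation of a wedge of 3 circles.)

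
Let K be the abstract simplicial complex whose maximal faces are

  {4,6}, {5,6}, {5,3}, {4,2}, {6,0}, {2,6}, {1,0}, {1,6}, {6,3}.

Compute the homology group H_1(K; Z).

H_1 = Z^3.

K has 7 vertices, 9 edges.
rank ∂_1 = 6, rank ∂_2 = 0 ⇒ b_1 = 9 − 6 − 0 = 3. So H_1 ≅ Z^3.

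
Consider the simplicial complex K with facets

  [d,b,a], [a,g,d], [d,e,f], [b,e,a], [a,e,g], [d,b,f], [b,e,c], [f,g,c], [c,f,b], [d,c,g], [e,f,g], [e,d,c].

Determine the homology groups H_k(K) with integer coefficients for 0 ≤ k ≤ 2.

H_0 ≅ Z,  H_1 ≅ Z/2,  H_2 = 0.

Fix the vertex order a < b < c < d < e < f < g and write every simplex with vertices in increasing order. Then dim K = 2 and the simplices of K are:

  0-simplices (7): a, b, c, d, e, f, g
  1-simplices (18): ab, ad, ae, ag, bc, bd, be, bf, cd, ce, cf, cg, de, df, dg, ef, eg, fg
  2-simplices (12): abd, abe, adg, aeg, bce, bcf, bdf, cde, cdg, cfg, def, efg

so the chain groups are C_0 ≅ Z^7, C_1 ≅ Z^18, C_2 ≅ Z^12.

The boundary map ∂_1: C_1 → C_0 sends each edge [p,q] (with p < q) to q − p. For instance
  ∂ce = e − c.
As a 7×18 matrix over Z this has rank 6, with invariant factors (1,1,1,1,1,1).

The boundary map ∂_2: C_2 → C_1 acts by ∂[p,q,r] = [q,r] − [p,r] + [p,q]. For instance
  ∂efg = fg − eg + ef,
  ∂bce = ce − be + bc.
The resulting 18×12 matrix has rank 12, and its Smith normal form has invariant factors (1,1,1,1,1,1,1,1,1,1,1,2).

Reading off H_k = ker ∂_k / im ∂_{k+1}:

  H_0: rank C_0 − rank ∂_1 = 7 − 6 = 1, and the invariant factors of ∂_1 are all 1, so H_0 ≅ Z.
  H_1: rank ker ∂_1 − rank ∂_2 = (18 − 6) − 12 = 0, and ∂_2 has invariant factor 2 > 1, so H_1 ≅ Z/2.
  H_2: rank ker ∂_2 − rank ∂_3 = (12 − 12) − 0 = 0, and there is no ∂_3, so H_2 ≅ 0.

As a check, the Euler characteristic is 7 − 18 + 12 = 1, which agrees with 1 − 0 + 0 = 1.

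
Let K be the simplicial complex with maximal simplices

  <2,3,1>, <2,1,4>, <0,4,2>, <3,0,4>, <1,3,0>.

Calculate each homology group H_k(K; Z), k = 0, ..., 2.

H_0 = Z,  H_1 = Z,  H_2 = 0.

K has 5 vertices, 10 edges, 5 triangles.
rank ∂_0 = 0, rank ∂_1 = 4 ⇒ b_0 = 5 − 0 − 4 = 1; all invariant factors of ∂_1 are 1 so no torsion. So H_0 ≅ Z.
rank ∂_1 = 4, rank ∂_2 = 5 ⇒ b_1 = 10 − 4 − 5 = 1; all invariant factors of ∂_2 are 1 so no torsion. So H_1 ≅ Z.
rank ∂_2 = 5, rank ∂_3 = 0 ⇒ b_2 = 5 − 5 − 0 = 0. So H_2 ≅ 0.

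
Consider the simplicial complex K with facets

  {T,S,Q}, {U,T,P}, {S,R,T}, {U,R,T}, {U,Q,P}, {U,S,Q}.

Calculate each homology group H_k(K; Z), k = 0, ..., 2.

Order the vertices as P < Q < R < S < T < U. Listing each simplex with vertices in this order, K has dimension 2 with simplices:

  0-simplices (6): P, Q, R, S, T, U
  1-simplices (12): PQ, PT, PU, QS, QT, QU, RS, RT, RU, ST, SU, TU
  2-simplices (6): PQU, PTU, QST, QSU, RST, RTU

giving chain groups C_0 ≅ Z^6, C_1 ≅ Z^12, C_2 ≅ Z^6.

Boundary ∂_1: C_1 → C_0 sends each edge [p,q] (with p < q) to q − p.
This gives a 6×12 integer matrix of rank 5; reducing to Smith normal form yields diagonal entries (1,1,1,1,1).

∂_2: C_2 → C_1 sends each 2-simplex [p,q,r] to [q,r] − [p,r] + [p,q]. For instance
  ∂QSU = SU − QU + QS,
  ∂PQU = QU − PU + PQ.
The 12×6 boundary matrix has rank 6 and Smith normal form diag(1,1,1,1,1,1).

Reading off H_k = ker ∂_k / im ∂_{k+1}:

  H_0: rank C_0 − rank ∂_1 = 6 − 5 = 1, and the invariant factors of ∂_1 are all 1, so H_0 = Z.
  H_1: rank ker ∂_1 − rank ∂_2 = (12 − 5) − 6 = 1, and the invariant factors of ∂_2 are all 1, so H_1 = Z.
  H_2: rank ker ∂_2 − rank ∂_3 = (6 − 6) − 0 = 0, and there is no ∂_3, so H_2 = 0.

As a check, the Euler characteristic is 6 − 12 + 6 = 0, which agrees with 1 − 1 + 0 = 0.

H_0 = Z,  H_1 = Z,  H_2 = 0.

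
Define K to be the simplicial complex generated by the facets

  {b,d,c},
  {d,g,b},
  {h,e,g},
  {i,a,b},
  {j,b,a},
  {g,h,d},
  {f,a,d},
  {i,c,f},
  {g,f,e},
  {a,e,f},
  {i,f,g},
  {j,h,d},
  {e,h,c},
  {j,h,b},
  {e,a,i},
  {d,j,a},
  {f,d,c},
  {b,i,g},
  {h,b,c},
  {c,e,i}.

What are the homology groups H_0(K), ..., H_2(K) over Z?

We work with the vertex ordering a < b < c < d < e < f < g < h < i < j. The simplices of K, each written with vertices in increasing order, are:

  0-simplices (10): a, b, c, d, e, f, g, h, i, j
  1-simplices (30): ab, ad, ae, af, ai, aj, bc, bd, bg, bh, bi, bj, cd, ce, cf, ch, ci, df, dg, dh, dj, ef, eg, eh, ei, fg, fi, gh, gi, hj
  2-simplices (20): abi, abj, adf, adj, aef, aei, bcd, bch, bdg, bgi, bhj, cdf, ceh, cei, cfi, dgh, dhj, efg, egh, fgi

giving chain groups C_0 ≅ Z^10, C_1 ≅ Z^30, C_2 ≅ Z^20.

∂_1: C_1 → C_0 maps an edge to its endpoints' difference, ∂[p,q] = q − p.
The 10×30 boundary matrix has rank 9 and Smith normal form diag(1,1,1,1,1,1,1,1,1).

Boundary ∂_2: C_2 → C_1 acts by ∂[p,q,r] = [q,r] − [p,r] + [p,q]. For instance
  ∂efg = fg − eg + ef,
  ∂aef = ef − af + ae.
The resulting 30×20 matrix has rank 20, and its Smith normal form has invariant factors (1,1,1,1,1,1,1,1,1,1,1,1,1,1,1,1,1,1,1,2).

Now H_k = ker ∂_k / im ∂_{k+1}, so:

  H_0: rank C_0 − rank ∂_1 = 10 − 9 = 1, and the invariant factors of ∂_1 are all 1, so H_0 = Z.
  H_1: rank ker ∂_1 − rank ∂_2 = (30 − 9) − 20 = 1, and ∂_2 has invariant factor 2 > 1, so H_1 = Z × Z/2.
  H_2: rank ker ∂_2 − rank ∂_3 = (20 − 20) − 0 = 0, and there is no ∂_3, so H_2 = 0.

H_0 = Z,  H_1 = Z × Z/2,  H_2 = 0.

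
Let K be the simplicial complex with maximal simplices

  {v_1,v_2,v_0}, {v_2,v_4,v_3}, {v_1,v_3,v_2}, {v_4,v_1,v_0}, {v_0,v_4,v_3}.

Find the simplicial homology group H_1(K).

Take the total order v_0 < v_1 < v_2 < v_3 < v_4 on the vertex set. Then K (dimension 2) consists of the simplices:

  0-simplices (5): [v_0], [v_1], [v_2], [v_3], [v_4]
  1-simplices (10): [v_0,v_1], [v_0,v_2], [v_0,v_3], [v_0,v_4], [v_1,v_2], [v_1,v_3], [v_1,v_4], [v_2,v_3], [v_2,v_4], [v_3,v_4]
  2-simplices (5): [v_0,v_1,v_2], [v_0,v_1,v_4], [v_0,v_3,v_4], [v_1,v_2,v_3], [v_2,v_3,v_4]

Hence C_0 ≅ Z^5, C_1 ≅ Z^10, C_2 ≅ Z^5.

∂_1: C_1 → C_0 maps an edge to its endpoints' difference, ∂[p,q] = q − p. For instance
  ∂[v_3,v_4] = [v_4] − [v_3].
As a 5×10 matrix over Z this has rank 4, with invariant factors (1,1,1,1).

Boundary ∂_2: C_2 → C_1 sends each 2-simplex [p,q,r] to [q,r] − [p,r] + [p,q]. For instance
  ∂[v_0,v_1,v_2] = [v_1,v_2] − [v_0,v_2] + [v_0,v_1],
  ∂[v_0,v_3,v_4] = [v_3,v_4] − [v_0,v_4] + [v_0,v_3].
The resulting 10×5 matrix has rank 5, and its Smith normal form has invariant factors (1,1,1,1,1).

Now H_k = ker ∂_k / im ∂_{k+1}, so:

  H_1: rank ker ∂_1 − rank ∂_2 = (10 − 4) − 5 = 1, and the invariant factors of ∂_2 are all 1, so H_1 = Z.

H_1 = Z.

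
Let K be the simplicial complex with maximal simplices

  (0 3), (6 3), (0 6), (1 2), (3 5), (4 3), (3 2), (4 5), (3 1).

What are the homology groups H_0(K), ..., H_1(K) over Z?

H_0 = Z,  H_1 = Z^3.

Take the total order 0 < 1 < 2 < 3 < 4 < 5 < 6 on the vertex set. Then K (dimension 1) consists of the simplices:

  0-simplices (7): [0], [1], [2], [3], [4], [5], [6]
  1-simplices (9): [0,3], [0,6], [1,2], [1,3], [2,3], [3,4], [3,5], [3,6], [4,5]

Hence C_0 ≅ Z^7, C_1 ≅ Z^9.

The boundary map ∂_1: C_1 → C_0 maps an edge to its endpoints' difference, ∂[p,q] = q − p.
As a 7×9 matrix over Z this has rank 6, with invariant factors (1,1,1,1,1,1).

Computing H_k = (kernel of ∂_k) / (image of ∂_{k+1}):

  H_0: rank C_0 − rank ∂_1 = 7 − 6 = 1, and the invariant factors of ∂_1 are all 1, so H_0 = Z.
  H_1: rank ker ∂_1 − rank ∂_2 = (9 − 6) − 0 = 3, and there is no ∂_2, so H_1 = Z^3.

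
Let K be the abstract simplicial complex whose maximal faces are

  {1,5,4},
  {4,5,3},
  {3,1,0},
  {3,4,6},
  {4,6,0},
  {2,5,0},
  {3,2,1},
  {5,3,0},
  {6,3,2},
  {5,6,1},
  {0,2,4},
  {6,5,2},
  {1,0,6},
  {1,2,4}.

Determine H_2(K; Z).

H_2 ≅ Z.

Take the total order 0 < 1 < 2 < 3 < 4 < 5 < 6 on the vertex set. Then K (dimension 2) consists of the simplices:

  0-simplices (7): [0], [1], [2], [3], [4], [5], [6]
  1-simplices (21): [0,1], [0,2], [0,3], [0,4], [0,5], [0,6], [1,2], [1,3], [1,4], [1,5], [1,6], [2,3], [2,4], [2,5], [2,6], [3,4], [3,5], [3,6], [4,5], [4,6], [5,6]
  2-simplices (14): [0,1,3], [0,1,6], [0,2,4], [0,2,5], [0,3,5], [0,4,6], [1,2,3], [1,2,4], [1,4,5], [1,5,6], [2,3,6], [2,5,6], [3,4,5], [3,4,6]

giving chain groups C_0 ≅ Z^7, C_1 ≅ Z^21, C_2 ≅ Z^14.

∂_1: C_1 → C_0 maps an edge to its endpoints' difference, ∂[p,q] = q − p. For instance
  ∂[1,6] = [6] − [1].
The 7×21 boundary matrix has rank 6 and Smith normal form diag(1,1,1,1,1,1).

The boundary map ∂_2: C_2 → C_1 acts by ∂[p,q,r] = [q,r] − [p,r] + [p,q]. For instance
  ∂[2,5,6] = [5,6] − [2,6] + [2,5],
  ∂[2,3,6] = [3,6] − [2,6] + [2,3].
This gives a 21×14 integer matrix of rank 13; reducing to Smith normal form yields diagonal entries (1,1,1,1,1,1,1,1,1,1,1,1,1).

From H_k ≅ ker(∂_k) / im(∂_{k+1}) we obtain:

  H_2: rank ker ∂_2 − rank ∂_3 = (14 − 13) − 0 = 1, and there is no ∂_3, so H_2 ≅ Z.

(K is a triangulation of the torus T^2.)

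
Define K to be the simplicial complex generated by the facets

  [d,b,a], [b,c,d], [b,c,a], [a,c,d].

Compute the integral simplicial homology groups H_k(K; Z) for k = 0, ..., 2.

H_0 ≅ Z,  H_1 = 0,  H_2 ≅ Z.

Take the total order a < b < c < d on the vertex set. Then K (dimension 2) consists of the simplices:

  0-simplices (4): a, b, c, d
  1-simplices (6): ab, ac, ad, bc, bd, cd
  2-simplices (4): abc, abd, acd, bcd

so the chain groups are C_0 ≅ Z^4, C_1 ≅ Z^6, C_2 ≅ Z^4.

Boundary ∂_1: C_1 → C_0 maps an edge to its endpoints' difference, ∂[p,q] = q − p. For instance
  ∂cd = d − c.
As a 4×6 matrix over Z this has rank 3, with invariant factors (1,1,1).

∂_2: C_2 → C_1 acts by ∂[p,q,r] = [q,r] − [p,r] + [p,q]. For instance
  ∂abd = bd − ad + ab,
  ∂abc = bc − ac + ab.
The 6×4 boundary matrix has rank 3 and Smith normal form diag(1,1,1).

Computing H_k = (kernel of ∂_k) / (image of ∂_{k+1}):

  H_0: rank C_0 − rank ∂_1 = 4 − 3 = 1, and the invariant factors of ∂_1 are all 1, so H_0 = Z.
  H_1: rank ker ∂_1 − rank ∂_2 = (6 − 3) − 3 = 0, and the invariant factors of ∂_2 are all 1, so H_1 = 0.
  H_2: rank ker ∂_2 − rank ∂_3 = (4 − 3) − 0 = 1, and there is no ∂_3, so H_2 = Z.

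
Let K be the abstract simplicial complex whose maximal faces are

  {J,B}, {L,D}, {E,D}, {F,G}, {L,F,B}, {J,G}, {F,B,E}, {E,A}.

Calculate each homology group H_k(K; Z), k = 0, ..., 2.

Order the vertices as A < B < D < E < F < G < J < L. Listing each simplex with vertices in this order, K has dimension 2 with simplices:

  0-simplices (8): A, B, D, E, F, G, J, L
  1-simplices (11): AE, BE, BF, BJ, BL, DE, DL, EF, FG, FL, GJ
  2-simplices (2): BEF, BFL

giving chain groups C_0 ≅ Z^8, C_1 ≅ Z^11, C_2 ≅ Z^2.

Boundary ∂_1: C_1 → C_0 maps an edge to its endpoints' difference, ∂[p,q] = q − p. For instance
  ∂DL = L − D.
As a 8×11 matrix over Z this has rank 7, with invariant factors (1,1,1,1,1,1,1).

∂_2: C_2 → C_1 sends each 2-simplex [p,q,r] to [q,r] − [p,r] + [p,q]. For instance
  ∂BEF = EF − BF + BE,
  ∂BFL = FL − BL + BF.
The resulting 11×2 matrix has rank 2, and its Smith normal form has invariant factors (1,1).

Now H_k = ker ∂_k / im ∂_{k+1}, so:

  H_0: rank C_0 − rank ∂_1 = 8 − 7 = 1, and the invariant factors of ∂_1 are all 1, so H_0 = Z.
  H_1: rank ker ∂_1 − rank ∂_2 = (11 − 7) − 2 = 2, and the invariant factors of ∂_2 are all 1, so H_1 = Z^2.
  H_2: rank ker ∂_2 − rank ∂_3 = (2 − 2) − 0 = 0, and there is no ∂_3, so H_2 = 0.

H_0 = Z,  H_1 = Z^2,  H_2 = 0.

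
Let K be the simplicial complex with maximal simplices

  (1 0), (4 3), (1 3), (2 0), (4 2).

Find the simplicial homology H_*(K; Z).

Take the total order 0 < 1 < 2 < 3 < 4 on the vertex set. Then K (dimension 1) consists of the simplices:

  0-simplices (5): [0], [1], [2], [3], [4]
  1-simplices (5): [0,1], [0,2], [1,3], [2,4], [3,4]

Hence C_0 ≅ Z^5, C_1 ≅ Z^5.

Boundary ∂_1: C_1 → C_0 maps an edge to its endpoints' difference, ∂[p,q] = q − p.
As a 5×5 matrix over Z this has rank 4, with invariant factors (1,1,1,1).

Computing H_k = (kernel of ∂_k) / (image of ∂_{k+1}):

  H_0: rank C_0 − rank ∂_1 = 5 − 4 = 1, and the invariant factors of ∂_1 are all 1, so H_0 = Z.
  H_1: rank ker ∂_1 − rank ∂_2 = (5 − 4) − 0 = 1, and there is no ∂_2, so H_1 = Z.

H_0 ≅ Z,  H_1 ≅ Z.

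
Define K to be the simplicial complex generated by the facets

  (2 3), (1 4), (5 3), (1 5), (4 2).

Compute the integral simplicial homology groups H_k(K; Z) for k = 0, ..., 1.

K has 5 vertices, 5 edges.
rank ∂_0 = 0, rank ∂_1 = 4 ⇒ b_0 = 5 − 0 − 4 = 1; all invariant factors of ∂_1 are 1 so no torsion. So H_0 = Z.
rank ∂_1 = 4, rank ∂_2 = 0 ⇒ b_1 = 5 − 4 − 0 = 1. So H_1 = Z.

H_0 ≅ Z,  H_1 ≅ Z.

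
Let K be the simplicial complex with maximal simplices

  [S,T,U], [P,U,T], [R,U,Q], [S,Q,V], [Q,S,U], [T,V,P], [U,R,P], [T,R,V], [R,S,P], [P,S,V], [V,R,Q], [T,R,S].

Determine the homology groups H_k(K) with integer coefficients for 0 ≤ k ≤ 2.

Fix the vertex order P < Q < R < S < T < U < V and write every simplex with vertices in increasing order. Then dim K = 2 and the simplices of K are:

  0-simplices (7): P, Q, R, S, T, U, V
  1-simplices (18): PR, PS, PT, PU, PV, QR, QS, QU, QV, RS, RT, RU, RV, ST, SU, SV, TU, TV
  2-simplices (12): PRS, PRU, PSV, PTU, PTV, QRU, QRV, QSU, QSV, RST, RTV, STU

giving chain groups C_0 ≅ Z^7, C_1 ≅ Z^18, C_2 ≅ Z^12.

∂_1: C_1 → C_0 sends each edge [p,q] (with p < q) to q − p. For instance
  ∂PR = R − P.
The resulting 7×18 matrix has rank 6, and its Smith normal form has invariant factors (1,1,1,1,1,1).

The boundary map ∂_2: C_2 → C_1 acts by ∂[p,q,r] = [q,r] − [p,r] + [p,q]. For instance
  ∂QRV = RV − QV + QR,
  ∂RST = ST − RT + RS.
The resulting 18×12 matrix has rank 12, and its Smith normal form has invariant factors (1,1,1,1,1,1,1,1,1,1,1,2).

From H_k ≅ ker(∂_k) / im(∂_{k+1}) we obtain:

  H_0: rank C_0 − rank ∂_1 = 7 − 6 = 1, and the invariant factors of ∂_1 are all 1, so H_0 ≅ Z.
  H_1: rank ker ∂_1 − rank ∂_2 = (18 − 6) − 12 = 0, and ∂_2 has invariant factor 2 > 1, so H_1 ≅ Z/2.
  H_2: rank ker ∂_2 − rank ∂_3 = (12 − 12) − 0 = 0, and there is no ∂_3, so H_2 ≅ 0.

As a check, the Euler characteristic is 7 − 18 + 12 = 1, which agrees with 1 − 0 + 0 = 1.

H_0 = Z,  H_1 = Z/2,  H_2 = 0.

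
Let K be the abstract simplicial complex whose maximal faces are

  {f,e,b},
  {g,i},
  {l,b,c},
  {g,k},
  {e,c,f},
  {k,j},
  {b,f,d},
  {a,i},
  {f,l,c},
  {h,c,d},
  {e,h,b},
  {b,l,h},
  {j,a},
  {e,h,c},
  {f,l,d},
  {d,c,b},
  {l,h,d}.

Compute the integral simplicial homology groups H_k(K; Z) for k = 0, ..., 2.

H_0 = Z^2,  H_1 = Z ⊕ Z/2,  H_2 = 0.

Fix the vertex order a < b < c < d < e < f < g < h < i < j < k < l and write every simplex with vertices in increasing order. Then dim K = 2 and the simplices of K are:

  0-simplices (12): a, b, c, d, e, f, g, h, i, j, k, l
  1-simplices (23): ai, aj, bc, bd, be, bf, bh, bl, cd, ce, cf, ch, cl, df, dh, dl, ef, eh, fl, gi, gk, hl, jk
  2-simplices (12): bcd, bcl, bdf, bef, beh, bhl, cdh, cef, ceh, cfl, dfl, dhl

Hence C_0 ≅ Z^12, C_1 ≅ Z^23, C_2 ≅ Z^12.

The boundary map ∂_1: C_1 → C_0 sends each edge [p,q] (with p < q) to q − p. For instance
  ∂df = f − d.
This gives a 12×23 integer matrix of rank 10; reducing to Smith normal form yields diagonal entries (1,1,1,1,1,1,1,1,1,1).

Boundary ∂_2: C_2 → C_1 sends each 2-simplex [p,q,r] to [q,r] − [p,r] + [p,q]. For instance
  ∂cdh = dh − ch + cd,
  ∂dhl = hl − dl + dh.
The resulting 23×12 matrix has rank 12, and its Smith normal form has invariant factors (1,1,1,1,1,1,1,1,1,1,1,2).

Reading off H_k = ker ∂_k / im ∂_{k+1}:

  H_0: rank C_0 − rank ∂_1 = 12 − 10 = 2, and the invariant factors of ∂_1 are all 1, so H_0 = Z^2.
  H_1: rank ker ∂_1 − rank ∂_2 = (23 − 10) − 12 = 1, and ∂_2 has invariant factor 2 > 1, so H_1 = Z ⊕ Z/2.
  H_2: rank ker ∂_2 − rank ∂_3 = (12 − 12) − 0 = 0, and there is no ∂_3, so H_2 = 0.

(K is a triangulation of the disjoint union of the circle S^1 and the real projective plane RP^2.)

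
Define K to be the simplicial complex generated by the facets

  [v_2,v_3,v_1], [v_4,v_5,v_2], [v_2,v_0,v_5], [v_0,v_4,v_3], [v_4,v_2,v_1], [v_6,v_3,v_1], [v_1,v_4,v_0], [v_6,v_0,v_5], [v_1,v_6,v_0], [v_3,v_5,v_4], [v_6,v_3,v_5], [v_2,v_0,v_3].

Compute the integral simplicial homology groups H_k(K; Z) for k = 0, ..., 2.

We work with the vertex ordering v_0 < v_1 < v_2 < v_3 < v_4 < v_5 < v_6. The simplices of K, each written with vertices in increasing order, are:

  0-simplices (7): [v_0], [v_1], [v_2], [v_3], [v_4], [v_5], [v_6]
  1-simplices (18): (18 of them)
  2-simplices (12): (12 of them)

giving chain groups C_0 ≅ Z^7, C_1 ≅ Z^18, C_2 ≅ Z^12.

The boundary map ∂_1: C_1 → C_0 is given by ∂[p,q] = [q] − [p].
The resulting 7×18 matrix has rank 6, and its Smith normal form has invariant factors (1,1,1,1,1,1).

Boundary ∂_2: C_2 → C_1 acts by ∂[p,q,r] = [q,r] − [p,r] + [p,q]. For instance
  ∂[v_0,v_1,v_6] = [v_1,v_6] − [v_0,v_6] + [v_0,v_1],
  ∂[v_0,v_3,v_4] = [v_3,v_4] − [v_0,v_4] + [v_0,v_3].
The resulting 18×12 matrix has rank 12, and its Smith normal form has invariant factors (1,1,1,1,1,1,1,1,1,1,1,2).

Reading off H_k = ker ∂_k / im ∂_{k+1}:

  H_0: rank C_0 − rank ∂_1 = 7 − 6 = 1, and the invariant factors of ∂_1 are all 1, so H_0 = Z.
  H_1: rank ker ∂_1 − rank ∂_2 = (18 − 6) − 12 = 0, and ∂_2 has invariant factor 2 > 1, so H_1 = Z/2.
  H_2: rank ker ∂_2 − rank ∂_3 = (12 − 12) − 0 = 0, and there is no ∂_3, so H_2 = 0.

As a check, the Euler characteristic is 7 − 18 + 12 = 1, which agrees with 1 − 0 + 0 = 1.
(K is a triangulation of the real projective plane RP^2.)

H_0 = Z,  H_1 = Z/2,  H_2 = 0.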